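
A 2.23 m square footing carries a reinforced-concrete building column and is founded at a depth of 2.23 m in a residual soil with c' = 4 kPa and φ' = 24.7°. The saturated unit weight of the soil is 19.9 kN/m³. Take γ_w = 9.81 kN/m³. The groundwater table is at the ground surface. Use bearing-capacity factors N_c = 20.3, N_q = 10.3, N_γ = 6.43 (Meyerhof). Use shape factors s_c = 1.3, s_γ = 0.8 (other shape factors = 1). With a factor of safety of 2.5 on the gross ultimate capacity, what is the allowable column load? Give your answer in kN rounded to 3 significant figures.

P_all ≈ 786 kN

With the water table at the surface the whole profile is submerged: γ' = 19.9 − 9.81 = 10.09 kN/m³, so q = γ'·D_f = 22.501 kPa; the same γ' applies in the ½γBN_γ term.
q_ult = c·N_c·s_c + q·N_q + 0.5·γ·B·N_γ·s_γ
     = 4 × 20.3 × 1.3 + 22.501 × 10.3 + 0.5 × 10.09 × 2.23 × 6.43 × 0.8
     = 105.56 + 231.76 + 57.872 = 395.19 kPa.
Gross allowable pressure q_all = 395.19 / 2.5 = 158.08 kPa.
Footing area = 4.9729 m², so allowable column load = 158.08 × 4.9729 = 786.09 kN.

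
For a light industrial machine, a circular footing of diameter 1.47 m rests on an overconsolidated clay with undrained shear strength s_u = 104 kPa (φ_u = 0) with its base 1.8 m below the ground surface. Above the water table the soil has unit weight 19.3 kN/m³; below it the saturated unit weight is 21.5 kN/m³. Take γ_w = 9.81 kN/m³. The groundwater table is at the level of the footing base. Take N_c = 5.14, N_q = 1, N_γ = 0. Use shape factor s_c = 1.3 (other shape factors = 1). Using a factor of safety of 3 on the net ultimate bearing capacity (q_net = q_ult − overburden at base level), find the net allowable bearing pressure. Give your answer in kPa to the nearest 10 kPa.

Effective surcharge at the founding depth q = γ·D_f = 19.3 × 1.8 = 34.74 kPa.
q_ult = c·N_c·s_c + q·N_q
     = 104 × 5.14 × 1.3 + 34.74 × 1
     = 694.93 + 34.74 = 729.67 kPa.
q_net = 729.67 − 34.74 = 694.93 kPa.
q_all(net) = 694.93 / 3 = 231.64 kPa.

q_all(net) ≈ 230 kPa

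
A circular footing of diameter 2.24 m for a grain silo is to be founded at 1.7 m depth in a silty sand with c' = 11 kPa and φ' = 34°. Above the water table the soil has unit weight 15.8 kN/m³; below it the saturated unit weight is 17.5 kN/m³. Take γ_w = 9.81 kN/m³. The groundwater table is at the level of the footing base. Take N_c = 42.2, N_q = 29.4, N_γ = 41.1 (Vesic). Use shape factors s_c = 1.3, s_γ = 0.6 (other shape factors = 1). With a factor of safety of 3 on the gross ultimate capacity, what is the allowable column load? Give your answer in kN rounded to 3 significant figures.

q = γ·D_f = 15.8 × 1.7 = 26.86 kPa.
For the ½γBN_γ term take γ' = 17.5 − 9.81 = 7.69 kN/m³ (soil below base is submerged).
c·N_c·s_c = 11 × 42.2 × 1.3 = 603.46 kPa
q·N_q = 26.86 × 29.4 = 789.68 kPa
0.5·γ·B·N_γ·s_γ = 0.5 × 7.69 × 2.24 × 41.1 × 0.6 = 212.39 kPa
q_ult = 603.46 + 789.68 + 212.39 = 1605.5 kPa.
Gross allowable pressure q_all = 1605.5 / 3 = 535.18 kPa.
Footing area = 3.9408 m², so allowable column load = 535.18 × 3.9408 = 2109 kN.

P_all ≈ 2110 kN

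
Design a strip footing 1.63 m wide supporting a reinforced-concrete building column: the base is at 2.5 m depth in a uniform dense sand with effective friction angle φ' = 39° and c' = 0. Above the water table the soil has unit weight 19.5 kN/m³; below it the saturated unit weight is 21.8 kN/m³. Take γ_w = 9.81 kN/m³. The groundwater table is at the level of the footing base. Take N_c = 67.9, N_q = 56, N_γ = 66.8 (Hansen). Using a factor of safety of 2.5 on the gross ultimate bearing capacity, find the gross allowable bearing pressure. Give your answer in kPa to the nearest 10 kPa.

q_all ≈ 1350 kPa

Overburden at base level: q = 19.5 × 2.5 = 48.75 kPa.
Below the base the soil is submerged, so the ½γBN_γ term uses γ' = 21.8 − 9.81 = 11.99 kN/m³.
Surcharge term q·N_q = 48.75 × 56 = 2730 kPa; self-weight term 0.5·γ·B·N_γ = 0.5 × 11.99 × 1.63 × 66.8 = 652.76 kPa.
q_ult = 2730 + 652.76 = 3382.8 kPa.
q_all = 3382.8 / 2.5 = 1353.1 kPa.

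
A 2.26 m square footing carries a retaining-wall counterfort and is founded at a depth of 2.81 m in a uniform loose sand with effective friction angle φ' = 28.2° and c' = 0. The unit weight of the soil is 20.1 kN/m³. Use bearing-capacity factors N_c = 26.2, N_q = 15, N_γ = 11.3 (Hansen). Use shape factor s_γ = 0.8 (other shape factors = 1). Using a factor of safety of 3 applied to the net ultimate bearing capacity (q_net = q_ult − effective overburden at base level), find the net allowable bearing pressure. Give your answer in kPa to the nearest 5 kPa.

q_all(net) ≈ 330 kPa

q = γ·D_f = 20.1 × 2.81 = 56.481 kPa.
q·N_q = 56.481 × 15 = 847.22 kPa
0.5·γ·B·N_γ·s_γ = 0.5 × 20.1 × 2.26 × 11.3 × 0.8 = 205.33 kPa
q_ult = 847.22 + 205.33 = 1052.5 kPa.
Net ultimate: q_net = 1052.5 − 56.481 = 996.06 kPa.
q_all(net) = 996.06 / 3 = 332.02 kPa.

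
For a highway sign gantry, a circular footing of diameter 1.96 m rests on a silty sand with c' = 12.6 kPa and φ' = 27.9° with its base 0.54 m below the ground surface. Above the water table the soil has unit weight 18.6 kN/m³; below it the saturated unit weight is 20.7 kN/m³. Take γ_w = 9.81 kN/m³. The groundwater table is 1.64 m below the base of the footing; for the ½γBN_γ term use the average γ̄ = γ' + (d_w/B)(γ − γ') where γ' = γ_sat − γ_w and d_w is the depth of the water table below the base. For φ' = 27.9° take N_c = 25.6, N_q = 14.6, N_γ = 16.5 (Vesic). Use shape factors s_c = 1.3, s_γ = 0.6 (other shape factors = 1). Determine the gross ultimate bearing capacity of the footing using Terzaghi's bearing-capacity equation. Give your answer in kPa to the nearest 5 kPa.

q = γ·D_f = 18.6 × 0.54 = 10.044 kPa.
γ' = 10.89 kN/m³; averaging over the depth B below the base, γ̄ = γ' + (d_w/B)(γ − γ') = 17.341 kN/m³.
c·N_c·s_c = 12.6 × 25.6 × 1.3 = 419.33 kPa
q·N_q = 10.044 × 14.6 = 146.64 kPa
0.5·γ·B·N_γ·s_γ = 0.5 × 17.341 × 1.96 × 16.5 × 0.6 = 168.24 kPa
q_ult = 419.33 + 146.64 + 168.24 = 734.21 kPa.

q_ult ≈ 735 kPa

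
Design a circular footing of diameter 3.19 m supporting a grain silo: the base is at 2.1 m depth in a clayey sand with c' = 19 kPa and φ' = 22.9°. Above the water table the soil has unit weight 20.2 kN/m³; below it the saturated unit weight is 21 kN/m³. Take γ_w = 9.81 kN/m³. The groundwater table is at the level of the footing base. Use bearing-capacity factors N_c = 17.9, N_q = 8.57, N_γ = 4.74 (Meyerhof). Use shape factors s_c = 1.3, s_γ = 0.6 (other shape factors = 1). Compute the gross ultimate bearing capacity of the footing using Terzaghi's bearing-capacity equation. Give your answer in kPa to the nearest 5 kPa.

q = γ·D_f = 20.2 × 2.1 = 42.42 kPa.
For the ½γBN_γ term take γ' = 21 − 9.81 = 11.19 kN/m³ (soil below base is submerged).
c·N_c·s_c = 19 × 17.9 × 1.3 = 442.13 kPa
q·N_q = 42.42 × 8.57 = 363.54 kPa
0.5·γ·B·N_γ·s_γ = 0.5 × 11.19 × 3.19 × 4.74 × 0.6 = 50.76 kPa
q_ult = 442.13 + 363.54 + 50.76 = 856.43 kPa.

q_ult ≈ 855 kPa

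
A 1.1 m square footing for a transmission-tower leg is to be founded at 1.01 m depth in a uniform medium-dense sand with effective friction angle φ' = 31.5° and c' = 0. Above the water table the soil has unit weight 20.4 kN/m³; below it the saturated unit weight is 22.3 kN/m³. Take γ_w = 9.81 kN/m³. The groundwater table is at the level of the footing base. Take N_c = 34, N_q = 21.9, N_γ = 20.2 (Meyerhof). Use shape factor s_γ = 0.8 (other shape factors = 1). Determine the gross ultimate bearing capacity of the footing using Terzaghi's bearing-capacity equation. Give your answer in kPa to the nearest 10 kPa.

Overburden at base level: q = 20.4 × 1.01 = 20.604 kPa.
Below the base the soil is submerged, so the ½γBN_γ term uses γ' = 22.3 − 9.81 = 12.49 kN/m³.
Surcharge term q·N_q = 20.604 × 21.9 = 451.23 kPa; self-weight term 0.5·γ·B·N_γ·s_γ = 0.5 × 12.49 × 1.1 × 20.2 × 0.8 = 111.01 kPa.
q_ult = 451.23 + 111.01 = 562.24 kPa.

q_ult ≈ 560 kPa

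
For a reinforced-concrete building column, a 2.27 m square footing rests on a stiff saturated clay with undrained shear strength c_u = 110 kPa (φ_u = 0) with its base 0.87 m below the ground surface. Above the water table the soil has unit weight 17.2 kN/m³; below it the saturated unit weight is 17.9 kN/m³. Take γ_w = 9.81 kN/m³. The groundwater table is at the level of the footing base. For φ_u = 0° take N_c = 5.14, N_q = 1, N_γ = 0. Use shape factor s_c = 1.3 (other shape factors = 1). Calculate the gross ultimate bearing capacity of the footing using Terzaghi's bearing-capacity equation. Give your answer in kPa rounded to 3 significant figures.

q_ult ≈ 750 kPa

Overburden at base level: q = 17.2 × 0.87 = 14.964 kPa.
Cohesion term c·N_c·s_c = 110 × 5.14 × 1.3 = 735.02 kPa; surcharge term q·N_q = 14.964 × 1 = 14.964 kPa.
q_ult = 735.02 + 14.964 = 749.98 kPa.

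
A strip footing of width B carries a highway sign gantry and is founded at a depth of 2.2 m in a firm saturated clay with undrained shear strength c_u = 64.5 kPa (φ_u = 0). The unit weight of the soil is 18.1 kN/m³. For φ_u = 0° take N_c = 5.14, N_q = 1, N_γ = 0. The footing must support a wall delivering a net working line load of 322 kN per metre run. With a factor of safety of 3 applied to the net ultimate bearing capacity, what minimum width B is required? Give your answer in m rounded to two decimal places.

q = γ·D_f = 18.1 × 2.2 = 39.82 kPa.
c·N_c = 64.5 × 5.14 = 331.53 kPa
q·N_q = 39.82 × 1 = 39.82 kPa
q_ult = 331.53 + 39.82 = 371.35 kPa.
For φ = 0 the ½γBN_γ term vanishes, so q_ult is independent of B. q_net = 371.35 − 39.82 = 331.53 kPa; q_all(net) = 331.53/3 = 110.51 kPa.
Required width B = w / q_all(net) = 322 / 110.51 = 2.914 m.

B = 2.91 m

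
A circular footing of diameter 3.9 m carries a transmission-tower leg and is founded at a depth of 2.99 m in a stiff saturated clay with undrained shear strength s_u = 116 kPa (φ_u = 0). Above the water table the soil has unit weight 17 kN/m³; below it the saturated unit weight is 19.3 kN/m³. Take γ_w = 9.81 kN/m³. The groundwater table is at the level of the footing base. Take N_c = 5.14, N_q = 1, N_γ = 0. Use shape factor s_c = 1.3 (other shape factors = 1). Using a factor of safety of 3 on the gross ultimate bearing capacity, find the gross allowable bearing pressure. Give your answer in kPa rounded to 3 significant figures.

Effective surcharge at the founding depth q = γ·D_f = 17 × 2.99 = 50.83 kPa.
q_ult = c·N_c·s_c + q·N_q
     = 116 × 5.14 × 1.3 + 50.83 × 1
     = 775.11 + 50.83 = 825.94 kPa.
q_all = 825.94 / 3 = 275.31 kPa.

q_all ≈ 275 kPa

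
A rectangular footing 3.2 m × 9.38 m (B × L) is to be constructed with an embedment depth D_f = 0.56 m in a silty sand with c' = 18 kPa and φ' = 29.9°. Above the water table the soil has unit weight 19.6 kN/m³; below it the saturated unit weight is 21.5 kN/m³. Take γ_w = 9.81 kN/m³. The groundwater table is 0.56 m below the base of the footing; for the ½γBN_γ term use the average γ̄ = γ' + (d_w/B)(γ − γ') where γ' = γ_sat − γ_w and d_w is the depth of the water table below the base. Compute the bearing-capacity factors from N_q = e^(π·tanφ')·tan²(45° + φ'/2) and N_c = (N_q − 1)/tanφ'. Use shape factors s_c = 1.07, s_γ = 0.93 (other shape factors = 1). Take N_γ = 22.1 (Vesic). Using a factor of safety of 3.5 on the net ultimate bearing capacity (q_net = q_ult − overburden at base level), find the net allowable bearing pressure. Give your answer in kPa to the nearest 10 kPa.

q_all(net) ≈ 340 kPa

N_q = e^(π·tan29.9°)·tan²(59.95°) = 18.19; N_c = (N_q − 1)/tanφ' = 29.9.
q = γ·D_f = 19.6 × 0.56 = 10.976 kPa.
γ' = 11.69 kN/m³; averaging over the depth B below the base, γ̄ = γ' + (d_w/B)(γ − γ') = 13.074 kN/m³.
c·N_c·s_c = 18 × 29.901 × 1.07 = 575.89 kPa
q·N_q = 10.976 × 18.194 = 199.69 kPa
0.5·γ·B·N_γ·s_γ = 0.5 × 13.074 × 3.2 × 22.1 × 0.93 = 429.94 kPa
q_ult = 575.89 + 199.69 + 429.94 = 1205.5 kPa.
q_net = 1205.5 − 10.976 = 1194.6 kPa.
q_all(net) = 1194.6 / 3.5 = 341.3 kPa.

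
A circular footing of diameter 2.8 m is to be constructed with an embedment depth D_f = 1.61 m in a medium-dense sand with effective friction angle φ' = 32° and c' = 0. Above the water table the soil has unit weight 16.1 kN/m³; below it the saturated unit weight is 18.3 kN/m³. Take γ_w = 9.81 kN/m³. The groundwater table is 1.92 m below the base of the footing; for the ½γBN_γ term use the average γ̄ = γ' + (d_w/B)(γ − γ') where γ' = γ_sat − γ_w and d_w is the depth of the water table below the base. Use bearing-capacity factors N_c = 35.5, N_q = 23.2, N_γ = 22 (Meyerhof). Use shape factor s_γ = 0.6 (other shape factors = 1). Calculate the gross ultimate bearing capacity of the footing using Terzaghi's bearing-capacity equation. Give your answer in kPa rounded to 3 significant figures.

q_ult ≈ 855 kPa

q = γ·D_f = 16.1 × 1.61 = 25.921 kPa.
γ' = 8.49 kN/m³; averaging over the depth B below the base, γ̄ = γ' + (d_w/B)(γ − γ') = 13.708 kN/m³.
q·N_q = 25.921 × 23.2 = 601.37 kPa
0.5·γ·B·N_γ·s_γ = 0.5 × 13.708 × 2.8 × 22 × 0.6 = 253.33 kPa
q_ult = 601.37 + 253.33 = 854.7 kPa.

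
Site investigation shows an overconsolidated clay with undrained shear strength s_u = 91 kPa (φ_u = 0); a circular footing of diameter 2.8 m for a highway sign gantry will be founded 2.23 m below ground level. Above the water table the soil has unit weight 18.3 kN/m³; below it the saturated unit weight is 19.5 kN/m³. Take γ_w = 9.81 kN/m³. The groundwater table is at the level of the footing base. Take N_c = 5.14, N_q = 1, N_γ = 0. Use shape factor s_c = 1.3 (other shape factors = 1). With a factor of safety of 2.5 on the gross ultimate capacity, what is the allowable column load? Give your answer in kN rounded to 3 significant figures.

q = γ·D_f = 18.3 × 2.23 = 40.809 kPa.
c·N_c·s_c = 91 × 5.14 × 1.3 = 608.06 kPa
q·N_q = 40.809 × 1 = 40.809 kPa
q_ult = 608.06 + 40.809 = 648.87 kPa.
Gross allowable pressure q_all = 648.87 / 2.5 = 259.55 kPa.
Footing area = 6.1575 m², so allowable column load = 259.55 × 6.1575 = 1598.2 kN.

P_all ≈ 1600 kN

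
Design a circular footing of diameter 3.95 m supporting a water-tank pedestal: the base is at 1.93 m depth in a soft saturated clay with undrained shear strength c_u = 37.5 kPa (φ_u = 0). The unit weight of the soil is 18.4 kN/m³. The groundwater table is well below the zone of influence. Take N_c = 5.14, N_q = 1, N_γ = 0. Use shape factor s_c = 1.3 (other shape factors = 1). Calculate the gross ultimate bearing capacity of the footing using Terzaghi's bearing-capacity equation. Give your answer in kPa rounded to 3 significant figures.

Effective surcharge at the founding depth q = γ·D_f = 18.4 × 1.93 = 35.512 kPa.
q_ult = c·N_c·s_c + q·N_q
     = 37.5 × 5.14 × 1.3 + 35.512 × 1
     = 250.58 + 35.512 = 286.09 kPa.

q_ult ≈ 286 kPa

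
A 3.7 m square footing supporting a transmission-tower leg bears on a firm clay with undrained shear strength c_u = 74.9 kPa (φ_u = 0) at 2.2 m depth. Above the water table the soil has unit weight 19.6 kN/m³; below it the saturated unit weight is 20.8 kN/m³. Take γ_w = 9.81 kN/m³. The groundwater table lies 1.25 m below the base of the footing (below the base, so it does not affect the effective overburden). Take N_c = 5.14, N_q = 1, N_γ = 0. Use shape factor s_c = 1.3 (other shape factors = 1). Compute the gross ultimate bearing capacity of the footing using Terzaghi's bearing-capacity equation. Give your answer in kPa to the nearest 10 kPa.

q_ult ≈ 540 kPa

Effective surcharge at the founding depth q = γ·D_f = 19.6 × 2.2 = 43.12 kPa.
q_ult = c·N_c·s_c + q·N_q
     = 74.9 × 5.14 × 1.3 + 43.12 × 1
     = 500.48 + 43.12 = 543.6 kPa.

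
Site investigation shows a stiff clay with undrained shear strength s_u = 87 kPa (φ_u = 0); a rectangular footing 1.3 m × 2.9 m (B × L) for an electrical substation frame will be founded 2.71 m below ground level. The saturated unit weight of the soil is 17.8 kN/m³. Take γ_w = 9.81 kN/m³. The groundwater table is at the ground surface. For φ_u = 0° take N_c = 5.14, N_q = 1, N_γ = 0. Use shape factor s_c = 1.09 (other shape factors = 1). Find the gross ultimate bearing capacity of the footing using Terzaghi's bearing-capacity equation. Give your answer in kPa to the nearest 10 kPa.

q_ult ≈ 510 kPa

γ' = 17.8 − 9.81 = 7.99 kN/m³ (submerged throughout). q = 7.99 × 2.71 = 21.653 kPa.
c·N_c·s_c = 87 × 5.14 × 1.09 = 487.43 kPa
q·N_q = 21.653 × 1 = 21.653 kPa
q_ult = 487.43 + 21.653 = 509.08 kPa.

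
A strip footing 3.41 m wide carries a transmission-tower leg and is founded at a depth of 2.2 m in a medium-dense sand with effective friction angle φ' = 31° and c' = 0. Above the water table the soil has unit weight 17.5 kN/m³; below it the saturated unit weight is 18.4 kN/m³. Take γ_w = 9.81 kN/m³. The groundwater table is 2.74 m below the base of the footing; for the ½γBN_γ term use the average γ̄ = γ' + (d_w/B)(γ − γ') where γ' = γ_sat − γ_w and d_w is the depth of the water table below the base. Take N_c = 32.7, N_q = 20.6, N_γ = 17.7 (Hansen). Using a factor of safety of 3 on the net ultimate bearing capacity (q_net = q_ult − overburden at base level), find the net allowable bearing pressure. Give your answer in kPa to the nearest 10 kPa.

Overburden at base level: q = 17.5 × 2.2 = 38.5 kPa.
The water table is 2.74 m below the base (< B = 3.41 m), so the ½γBN_γ term uses γ̄ = γ' + (d_w/B)(γ − γ') = 8.59 + (2.74/3.41)(17.5 − 8.59) = 15.749 kN/m³.
Surcharge term q·N_q = 38.5 × 20.6 = 793.1 kPa; self-weight term 0.5·γ·B·N_γ = 0.5 × 15.749 × 3.41 × 17.7 = 475.29 kPa.
q_ult = 793.1 + 475.29 = 1268.4 kPa.
q_net = 1268.4 − 38.5 = 1229.9 kPa.
q_all(net) = 1229.9 / 3 = 409.96 kPa.

q_all(net) ≈ 410 kPa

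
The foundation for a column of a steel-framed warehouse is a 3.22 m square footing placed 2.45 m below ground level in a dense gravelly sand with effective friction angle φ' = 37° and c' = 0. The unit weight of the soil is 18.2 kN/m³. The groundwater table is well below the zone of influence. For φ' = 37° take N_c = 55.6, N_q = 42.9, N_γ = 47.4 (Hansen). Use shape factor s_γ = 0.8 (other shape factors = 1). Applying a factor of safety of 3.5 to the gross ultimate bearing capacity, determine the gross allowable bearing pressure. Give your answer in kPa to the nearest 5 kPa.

q_all ≈ 865 kPa

Effective surcharge at the founding depth q = γ·D_f = 18.2 × 2.45 = 44.59 kPa.
q_ult = q·N_q + 0.5·γ·B·N_γ·s_γ
     = 44.59 × 42.9 + 0.5 × 18.2 × 3.22 × 47.4 × 0.8
     = 1912.9 + 1111.1 = 3024 kPa.
q_all = q_ult / FS = 3024 / 3.5 = 864.01 kPa.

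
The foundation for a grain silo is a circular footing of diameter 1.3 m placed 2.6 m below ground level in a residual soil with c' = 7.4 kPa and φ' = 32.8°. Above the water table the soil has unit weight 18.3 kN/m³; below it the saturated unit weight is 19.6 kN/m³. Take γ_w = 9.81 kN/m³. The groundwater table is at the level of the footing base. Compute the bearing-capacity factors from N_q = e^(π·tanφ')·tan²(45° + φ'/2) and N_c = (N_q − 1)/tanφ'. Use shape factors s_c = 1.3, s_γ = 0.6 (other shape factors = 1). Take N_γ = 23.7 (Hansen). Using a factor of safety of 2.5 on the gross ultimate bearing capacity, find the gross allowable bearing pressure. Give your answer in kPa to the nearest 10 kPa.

q_all ≈ 670 kPa

N_q = e^(π·tan32.8°)·tan²(61.4°) = 25.48; N_c = (N_q − 1)/tanφ' = 37.98.
q = γ·D_f = 18.3 × 2.6 = 47.58 kPa.
For the ½γBN_γ term take γ' = 19.6 − 9.81 = 9.79 kN/m³ (soil below base is submerged).
c·N_c·s_c = 7.4 × 37.98 × 1.3 = 365.37 kPa
q·N_q = 47.58 × 25.477 = 1212.2 kPa
0.5·γ·B·N_γ·s_γ = 0.5 × 9.79 × 1.3 × 23.7 × 0.6 = 90.489 kPa
q_ult = 365.37 + 1212.2 + 90.489 = 1668 kPa.
q_all = 1668 / 2.5 = 667.21 kPa.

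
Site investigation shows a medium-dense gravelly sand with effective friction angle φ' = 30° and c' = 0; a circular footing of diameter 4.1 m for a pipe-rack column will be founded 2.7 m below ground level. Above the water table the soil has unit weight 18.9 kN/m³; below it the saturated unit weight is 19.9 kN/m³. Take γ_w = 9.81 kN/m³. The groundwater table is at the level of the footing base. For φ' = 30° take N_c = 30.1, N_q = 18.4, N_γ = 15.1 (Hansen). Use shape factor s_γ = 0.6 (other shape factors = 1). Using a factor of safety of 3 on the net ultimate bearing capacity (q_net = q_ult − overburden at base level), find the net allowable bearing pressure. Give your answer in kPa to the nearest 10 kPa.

q_all(net) ≈ 360 kPa

q = γ·D_f = 18.9 × 2.7 = 51.03 kPa.
For the ½γBN_γ term take γ' = 19.9 − 9.81 = 10.09 kN/m³ (soil below base is submerged).
q·N_q = 51.03 × 18.4 = 938.95 kPa
0.5·γ·B·N_γ·s_γ = 0.5 × 10.09 × 4.1 × 15.1 × 0.6 = 187.4 kPa
q_ult = 938.95 + 187.4 = 1126.4 kPa.
q_net = 1126.4 − 51.03 = 1075.3 kPa.
q_all(net) = 1075.3 / 3 = 358.44 kPa.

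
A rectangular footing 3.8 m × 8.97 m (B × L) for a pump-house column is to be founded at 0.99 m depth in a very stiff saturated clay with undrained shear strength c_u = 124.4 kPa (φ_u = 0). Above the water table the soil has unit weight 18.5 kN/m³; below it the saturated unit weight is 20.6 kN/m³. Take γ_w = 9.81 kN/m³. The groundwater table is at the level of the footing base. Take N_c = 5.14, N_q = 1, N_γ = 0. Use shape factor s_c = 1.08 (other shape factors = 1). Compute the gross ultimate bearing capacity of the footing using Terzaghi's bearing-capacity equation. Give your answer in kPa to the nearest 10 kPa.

Overburden at base level: q = 18.5 × 0.99 = 18.315 kPa.
Cohesion term c·N_c·s_c = 124.4 × 5.14 × 1.08 = 690.57 kPa; surcharge term q·N_q = 18.315 × 1 = 18.315 kPa.
q_ult = 690.57 + 18.315 = 708.88 kPa.

q_ult ≈ 710 kPa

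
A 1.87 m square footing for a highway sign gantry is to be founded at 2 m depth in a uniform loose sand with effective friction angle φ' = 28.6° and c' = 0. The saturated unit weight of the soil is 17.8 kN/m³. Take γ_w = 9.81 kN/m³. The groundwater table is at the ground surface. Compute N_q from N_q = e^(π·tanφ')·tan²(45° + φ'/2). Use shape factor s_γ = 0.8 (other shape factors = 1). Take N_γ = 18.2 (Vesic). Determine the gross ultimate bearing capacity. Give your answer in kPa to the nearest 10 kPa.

q_ult ≈ 360 kPa

tan28.6° = 0.5452, so N_q = e^(π×0.5452)·tan²(59.3°) = 5.545 × 2.837 = 15.73.
γ' = 17.8 − 9.81 = 7.99 kN/m³ (submerged throughout). q = 7.99 × 2 = 15.98 kPa; the same γ' applies in the ½γBN_γ term.
q·N_q = 15.98 × 15.728 = 251.33 kPa
0.5·γ·B·N_γ·s_γ = 0.5 × 7.99 × 1.87 × 18.2 × 0.8 = 108.77 kPa
q_ult = 251.33 + 108.77 = 360.1 kPa.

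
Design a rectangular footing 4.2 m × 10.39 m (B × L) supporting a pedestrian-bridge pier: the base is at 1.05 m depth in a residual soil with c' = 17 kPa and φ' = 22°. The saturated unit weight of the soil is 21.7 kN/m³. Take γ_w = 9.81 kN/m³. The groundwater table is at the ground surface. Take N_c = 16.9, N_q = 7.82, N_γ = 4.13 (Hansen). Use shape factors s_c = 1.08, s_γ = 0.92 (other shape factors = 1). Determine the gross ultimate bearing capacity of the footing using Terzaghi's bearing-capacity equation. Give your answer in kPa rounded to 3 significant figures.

q_ult ≈ 503 kPa

Water table at ground surface, so effective unit weight γ' = 21.7 − 9.81 = 11.89 kN/m³ is used throughout; overburden q = 11.89 × 1.05 = 12.484 kPa; the same γ' applies in the ½γBN_γ term.
Cohesion term c·N_c·s_c = 17 × 16.9 × 1.08 = 310.28 kPa; surcharge term q·N_q = 12.484 × 7.82 = 97.629 kPa; self-weight term 0.5·γ·B·N_γ·s_γ = 0.5 × 11.89 × 4.2 × 4.13 × 0.92 = 94.872 kPa.
q_ult = 310.28 + 97.629 + 94.872 = 502.79 kPa.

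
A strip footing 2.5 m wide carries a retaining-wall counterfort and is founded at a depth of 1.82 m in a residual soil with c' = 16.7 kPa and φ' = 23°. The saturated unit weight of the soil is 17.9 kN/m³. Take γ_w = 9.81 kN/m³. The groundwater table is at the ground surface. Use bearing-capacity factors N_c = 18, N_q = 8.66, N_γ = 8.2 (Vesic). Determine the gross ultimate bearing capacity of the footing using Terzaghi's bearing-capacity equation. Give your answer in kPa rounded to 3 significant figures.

Water table at ground surface, so effective unit weight γ' = 17.9 − 9.81 = 8.09 kN/m³ is used throughout; overburden q = 8.09 × 1.82 = 14.724 kPa; the same γ' applies in the ½γBN_γ term.
Cohesion term c·N_c = 16.7 × 18 = 300.6 kPa; surcharge term q·N_q = 14.724 × 8.66 = 127.51 kPa; self-weight term 0.5·γ·B·N_γ = 0.5 × 8.09 × 2.5 × 8.2 = 82.922 kPa.
q_ult = 300.6 + 127.51 + 82.922 = 511.03 kPa.

q_ult ≈ 511 kPa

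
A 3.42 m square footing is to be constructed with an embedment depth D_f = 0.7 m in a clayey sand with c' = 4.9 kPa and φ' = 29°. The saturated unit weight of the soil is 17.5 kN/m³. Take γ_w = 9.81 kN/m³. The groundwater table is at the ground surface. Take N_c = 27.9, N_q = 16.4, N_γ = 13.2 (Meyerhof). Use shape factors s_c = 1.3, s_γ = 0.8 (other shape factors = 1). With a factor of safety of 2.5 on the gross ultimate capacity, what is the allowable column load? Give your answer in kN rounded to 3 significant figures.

P_all ≈ 1890 kN

With the water table at the surface the whole profile is submerged: γ' = 17.5 − 9.81 = 7.69 kN/m³, so q = γ'·D_f = 5.383 kPa; the same γ' applies in the ½γBN_γ term.
q_ult = c·N_c·s_c + q·N_q + 0.5·γ·B·N_γ·s_γ
     = 4.9 × 27.9 × 1.3 + 5.383 × 16.4 + 0.5 × 7.69 × 3.42 × 13.2 × 0.8
     = 177.72 + 88.281 + 138.86 = 404.87 kPa.
Gross allowable pressure q_all = 404.87 / 2.5 = 161.95 kPa.
Footing area = 11.6964 m², so allowable column load = 161.95 × 11.6964 = 1894.2 kN.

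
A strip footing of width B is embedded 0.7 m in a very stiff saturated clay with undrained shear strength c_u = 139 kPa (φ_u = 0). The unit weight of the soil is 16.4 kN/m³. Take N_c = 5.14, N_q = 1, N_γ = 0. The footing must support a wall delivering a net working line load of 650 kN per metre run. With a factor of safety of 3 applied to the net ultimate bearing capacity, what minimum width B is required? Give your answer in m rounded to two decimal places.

q = γ·D_f = 16.4 × 0.7 = 11.48 kPa.
c·N_c = 139 × 5.14 = 714.46 kPa
q·N_q = 11.48 × 1 = 11.48 kPa
q_ult = 714.46 + 11.48 = 725.94 kPa.
For φ = 0 the ½γBN_γ term vanishes, so q_ult is independent of B. q_net = 725.94 − 11.48 = 714.46 kPa; q_all(net) = 714.46/3 = 238.15 kPa.
Required width B = w / q_all(net) = 650 / 238.15 = 2.729 m.

B = 2.73 m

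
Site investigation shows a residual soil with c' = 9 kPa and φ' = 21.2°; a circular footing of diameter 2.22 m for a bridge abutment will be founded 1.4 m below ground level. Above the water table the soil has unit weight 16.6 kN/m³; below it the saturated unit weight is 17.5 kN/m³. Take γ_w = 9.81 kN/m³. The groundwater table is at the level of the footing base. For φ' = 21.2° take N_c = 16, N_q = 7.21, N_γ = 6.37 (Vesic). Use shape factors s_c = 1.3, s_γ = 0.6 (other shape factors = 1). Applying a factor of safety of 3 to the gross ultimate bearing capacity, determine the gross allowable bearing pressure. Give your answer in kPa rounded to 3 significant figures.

q_all ≈ 129 kPa

Overburden at base level: q = 16.6 × 1.4 = 23.24 kPa.
Below the base the soil is submerged, so the ½γBN_γ term uses γ' = 17.5 − 9.81 = 7.69 kN/m³.
Cohesion term c·N_c·s_c = 9 × 16 × 1.3 = 187.2 kPa; surcharge term q·N_q = 23.24 × 7.21 = 167.56 kPa; self-weight term 0.5·γ·B·N_γ·s_γ = 0.5 × 7.69 × 2.22 × 6.37 × 0.6 = 32.624 kPa.
q_ult = 187.2 + 167.56 + 32.624 = 387.38 kPa.
q_all = q_ult / FS = 387.38 / 3 = 129.13 kPa.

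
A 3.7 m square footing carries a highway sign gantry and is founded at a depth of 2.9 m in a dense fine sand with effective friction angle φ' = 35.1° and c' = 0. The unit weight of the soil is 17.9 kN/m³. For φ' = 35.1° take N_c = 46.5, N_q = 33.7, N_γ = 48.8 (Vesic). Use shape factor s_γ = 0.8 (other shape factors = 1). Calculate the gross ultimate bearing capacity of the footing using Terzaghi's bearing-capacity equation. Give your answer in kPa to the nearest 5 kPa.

q_ult ≈ 3040 kPa

q = γ·D_f = 17.9 × 2.9 = 51.91 kPa.
q·N_q = 51.91 × 33.7 = 1749.4 kPa
0.5·γ·B·N_γ·s_γ = 0.5 × 17.9 × 3.7 × 48.8 × 0.8 = 1292.8 kPa
q_ult = 1749.4 + 1292.8 = 3042.2 kPa.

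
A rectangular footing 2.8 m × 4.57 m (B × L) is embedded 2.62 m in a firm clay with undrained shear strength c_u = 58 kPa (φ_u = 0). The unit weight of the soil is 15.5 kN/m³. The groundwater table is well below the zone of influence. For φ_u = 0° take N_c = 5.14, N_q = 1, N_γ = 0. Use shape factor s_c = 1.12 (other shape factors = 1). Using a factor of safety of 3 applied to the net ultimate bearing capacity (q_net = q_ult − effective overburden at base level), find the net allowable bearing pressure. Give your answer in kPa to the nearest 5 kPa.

q_all(net) ≈ 110 kPa

Effective surcharge at the founding depth q = γ·D_f = 15.5 × 2.62 = 40.61 kPa.
q_ult = c·N_c·s_c + q·N_q
     = 58 × 5.14 × 1.12 + 40.61 × 1
     = 333.89 + 40.61 = 374.5 kPa.
Net ultimate: q_net = 374.5 − 40.61 = 333.89 kPa.
q_all(net) = 333.89 / 3 = 111.3 kPa.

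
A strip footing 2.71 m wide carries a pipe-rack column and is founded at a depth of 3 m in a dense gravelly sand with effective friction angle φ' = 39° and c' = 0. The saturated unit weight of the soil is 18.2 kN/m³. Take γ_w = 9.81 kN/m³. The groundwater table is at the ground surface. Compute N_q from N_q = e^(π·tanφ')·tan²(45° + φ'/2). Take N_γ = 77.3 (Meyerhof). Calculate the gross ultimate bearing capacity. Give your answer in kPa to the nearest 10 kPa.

tan39° = 0.8098, so N_q = e^(π×0.8098)·tan²(64.5°) = 12.731 × 4.395 = 55.96.
With the water table at the surface the whole profile is submerged: γ' = 18.2 − 9.81 = 8.39 kN/m³, so q = γ'·D_f = 25.17 kPa; the same γ' applies in the ½γBN_γ term.
q_ult = q·N_q + 0.5·γ·B·N_γ
     = 25.17 × 55.957 + 0.5 × 8.39 × 2.71 × 77.3
     = 1408.4 + 878.78 = 2287.2 kPa.

q_ult ≈ 2290 kPa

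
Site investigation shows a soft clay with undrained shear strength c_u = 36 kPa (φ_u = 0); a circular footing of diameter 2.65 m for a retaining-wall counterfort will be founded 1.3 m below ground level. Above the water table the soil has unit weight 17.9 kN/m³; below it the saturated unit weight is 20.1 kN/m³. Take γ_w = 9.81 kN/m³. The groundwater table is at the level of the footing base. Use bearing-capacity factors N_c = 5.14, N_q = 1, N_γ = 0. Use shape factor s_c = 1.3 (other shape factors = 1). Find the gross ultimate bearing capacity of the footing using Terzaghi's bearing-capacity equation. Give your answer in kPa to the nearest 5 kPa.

Effective surcharge at the founding depth q = γ·D_f = 17.9 × 1.3 = 23.27 kPa.
q_ult = c·N_c·s_c + q·N_q
     = 36 × 5.14 × 1.3 + 23.27 × 1
     = 240.55 + 23.27 = 263.82 kPa.

q_ult ≈ 265 kPa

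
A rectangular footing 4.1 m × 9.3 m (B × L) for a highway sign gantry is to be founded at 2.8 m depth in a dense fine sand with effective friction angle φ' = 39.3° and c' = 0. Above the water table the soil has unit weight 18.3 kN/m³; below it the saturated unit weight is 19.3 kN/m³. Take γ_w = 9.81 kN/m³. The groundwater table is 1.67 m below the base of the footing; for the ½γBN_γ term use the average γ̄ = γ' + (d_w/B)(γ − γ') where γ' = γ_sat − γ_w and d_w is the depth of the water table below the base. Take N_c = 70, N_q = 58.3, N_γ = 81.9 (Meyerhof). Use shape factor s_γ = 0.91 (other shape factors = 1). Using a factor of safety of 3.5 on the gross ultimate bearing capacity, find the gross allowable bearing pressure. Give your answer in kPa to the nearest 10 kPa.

q = γ·D_f = 18.3 × 2.8 = 51.24 kPa.
γ' = 9.49 kN/m³; averaging over the depth B below the base, γ̄ = γ' + (d_w/B)(γ − γ') = 13.078 kN/m³.
q·N_q = 51.24 × 58.3 = 2987.3 kPa
0.5·γ·B·N_γ·s_γ = 0.5 × 13.078 × 4.1 × 81.9 × 0.91 = 1998.2 kPa
q_ult = 2987.3 + 1998.2 = 4985.5 kPa.
q_all = 4985.5 / 3.5 = 1424.4 kPa.

q_all ≈ 1420 kPa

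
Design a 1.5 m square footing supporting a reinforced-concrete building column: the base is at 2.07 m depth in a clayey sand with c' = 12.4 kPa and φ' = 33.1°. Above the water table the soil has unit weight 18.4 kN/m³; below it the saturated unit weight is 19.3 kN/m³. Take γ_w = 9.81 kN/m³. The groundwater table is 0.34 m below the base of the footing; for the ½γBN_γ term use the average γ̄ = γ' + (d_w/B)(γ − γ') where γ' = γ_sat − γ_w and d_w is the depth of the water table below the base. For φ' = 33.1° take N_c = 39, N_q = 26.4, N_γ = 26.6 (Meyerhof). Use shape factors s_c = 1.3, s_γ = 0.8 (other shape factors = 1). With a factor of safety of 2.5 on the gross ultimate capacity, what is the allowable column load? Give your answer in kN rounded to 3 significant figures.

Effective surcharge at the founding depth q = γ·D_f = 18.4 × 2.07 = 38.088 kPa.
With d_w = 0.34 m < B, γ̄ = 9.49 + (0.34/1.5) × (18.4 − 9.49) = 11.51 kN/m³.
q_ult = c·N_c·s_c + q·N_q + 0.5·γ·B·N_γ·s_γ
     = 12.4 × 39 × 1.3 + 38.088 × 26.4 + 0.5 × 11.51 × 1.5 × 26.6 × 0.8
     = 628.68 + 1005.5 + 183.69 = 1817.9 kPa.
Gross allowable pressure q_all = 1817.9 / 2.5 = 727.16 kPa.
Footing area = 2.25 m², so allowable column load = 727.16 × 2.25 = 1636.1 kN.

P_all ≈ 1640 kN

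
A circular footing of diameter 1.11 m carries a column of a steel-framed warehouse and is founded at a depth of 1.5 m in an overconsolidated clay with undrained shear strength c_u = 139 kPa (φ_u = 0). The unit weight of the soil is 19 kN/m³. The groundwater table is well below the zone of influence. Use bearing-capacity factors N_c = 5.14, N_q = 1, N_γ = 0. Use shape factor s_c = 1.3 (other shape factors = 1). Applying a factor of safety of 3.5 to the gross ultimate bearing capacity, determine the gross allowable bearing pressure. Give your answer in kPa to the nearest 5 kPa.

q_all ≈ 275 kPa

q = γ·D_f = 19 × 1.5 = 28.5 kPa.
c·N_c·s_c = 139 × 5.14 × 1.3 = 928.8 kPa
q·N_q = 28.5 × 1 = 28.5 kPa
q_ult = 928.8 + 28.5 = 957.3 kPa.
q_all = q_ult / FS = 957.3 / 3.5 = 273.51 kPa.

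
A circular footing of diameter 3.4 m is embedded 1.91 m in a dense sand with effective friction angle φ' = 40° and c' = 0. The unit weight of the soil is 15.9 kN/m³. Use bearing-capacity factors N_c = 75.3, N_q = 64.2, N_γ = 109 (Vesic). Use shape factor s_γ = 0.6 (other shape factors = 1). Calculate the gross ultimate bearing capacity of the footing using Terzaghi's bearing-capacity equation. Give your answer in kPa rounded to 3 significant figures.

Overburden at base level: q = 15.9 × 1.91 = 30.369 kPa.
Surcharge term q·N_q = 30.369 × 64.2 = 1949.7 kPa; self-weight term 0.5·γ·B·N_γ·s_γ = 0.5 × 15.9 × 3.4 × 109 × 0.6 = 1767.8 kPa.
q_ult = 1949.7 + 1767.8 = 3717.5 kPa.

q_ult ≈ 3720 kPa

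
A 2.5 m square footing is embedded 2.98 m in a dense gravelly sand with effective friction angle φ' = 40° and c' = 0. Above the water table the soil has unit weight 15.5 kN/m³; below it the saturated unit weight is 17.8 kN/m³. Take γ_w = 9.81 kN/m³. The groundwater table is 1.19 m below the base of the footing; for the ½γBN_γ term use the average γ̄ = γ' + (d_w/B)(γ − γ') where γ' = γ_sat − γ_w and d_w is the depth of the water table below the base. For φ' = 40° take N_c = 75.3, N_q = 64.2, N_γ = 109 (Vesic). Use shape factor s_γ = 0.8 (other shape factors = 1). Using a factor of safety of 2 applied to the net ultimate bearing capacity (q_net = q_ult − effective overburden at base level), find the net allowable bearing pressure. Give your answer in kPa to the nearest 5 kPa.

Effective surcharge at the founding depth q = γ·D_f = 15.5 × 2.98 = 46.19 kPa.
With d_w = 1.19 m < B, γ̄ = 7.99 + (1.19/2.5) × (15.5 − 7.99) = 11.565 kN/m³.
q_ult = q·N_q + 0.5·γ·B·N_γ·s_γ
     = 46.19 × 64.2 + 0.5 × 11.565 × 2.5 × 109 × 0.8
     = 2965.4 + 1260.6 = 4226 kPa.
Net ultimate: q_net = 4226 − 46.19 = 4179.8 kPa.
q_all(net) = 4179.8 / 2 = 2089.9 kPa.

q_all(net) ≈ 2090 kPa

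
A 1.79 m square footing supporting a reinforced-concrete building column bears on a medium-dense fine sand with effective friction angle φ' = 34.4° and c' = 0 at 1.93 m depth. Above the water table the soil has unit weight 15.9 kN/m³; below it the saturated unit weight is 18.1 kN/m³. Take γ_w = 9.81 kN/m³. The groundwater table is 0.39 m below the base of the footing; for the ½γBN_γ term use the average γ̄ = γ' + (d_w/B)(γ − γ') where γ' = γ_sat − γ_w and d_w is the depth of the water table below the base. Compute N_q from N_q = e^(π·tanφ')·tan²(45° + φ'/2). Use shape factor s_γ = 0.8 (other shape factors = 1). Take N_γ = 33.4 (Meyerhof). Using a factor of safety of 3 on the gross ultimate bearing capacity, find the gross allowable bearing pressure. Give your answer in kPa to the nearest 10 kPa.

q_all ≈ 400 kPa

N_q = e^(π·tan34.4°)·tan²(62.2°) = 30.92.
Overburden at base level: q = 15.9 × 1.93 = 30.687 kPa.
The water table is 0.39 m below the base (< B = 1.79 m), so the ½γBN_γ term uses γ̄ = γ' + (d_w/B)(γ − γ') = 8.29 + (0.39/1.79)(15.9 − 8.29) = 9.948 kN/m³.
Surcharge term q·N_q = 30.687 × 30.917 = 948.74 kPa; self-weight term 0.5·γ·B·N_γ·s_γ = 0.5 × 9.948 × 1.79 × 33.4 × 0.8 = 237.9 kPa.
q_ult = 948.74 + 237.9 = 1186.6 kPa.
q_all = 1186.6 / 3 = 395.55 kPa.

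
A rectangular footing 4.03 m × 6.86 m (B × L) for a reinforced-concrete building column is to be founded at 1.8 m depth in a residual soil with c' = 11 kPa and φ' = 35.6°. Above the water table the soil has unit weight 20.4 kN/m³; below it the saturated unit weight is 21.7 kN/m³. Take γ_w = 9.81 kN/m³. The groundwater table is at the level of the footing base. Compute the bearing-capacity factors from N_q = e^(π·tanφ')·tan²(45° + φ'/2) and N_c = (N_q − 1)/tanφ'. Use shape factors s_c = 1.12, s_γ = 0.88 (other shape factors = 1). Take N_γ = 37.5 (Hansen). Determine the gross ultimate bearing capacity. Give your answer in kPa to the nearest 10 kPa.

tan35.6° = 0.7159, so N_q = e^(π×0.7159)·tan²(62.8°) = 9.48 × 3.786 = 35.89.
N_c = (35.89 − 1)/tan35.6° = 48.74.
Overburden at base level: q = 20.4 × 1.8 = 36.72 kPa.
Below the base the soil is submerged, so the ½γBN_γ term uses γ' = 21.7 − 9.81 = 11.89 kN/m³.
Cohesion term c·N_c·s_c = 11 × 48.736 × 1.12 = 600.42 kPa; surcharge term q·N_q = 36.72 × 35.891 = 1317.9 kPa; self-weight term 0.5·γ·B·N_γ·s_γ = 0.5 × 11.89 × 4.03 × 37.5 × 0.88 = 790.63 kPa.
q_ult = 600.42 + 1317.9 + 790.63 = 2709 kPa.

q_ult ≈ 2710 kPa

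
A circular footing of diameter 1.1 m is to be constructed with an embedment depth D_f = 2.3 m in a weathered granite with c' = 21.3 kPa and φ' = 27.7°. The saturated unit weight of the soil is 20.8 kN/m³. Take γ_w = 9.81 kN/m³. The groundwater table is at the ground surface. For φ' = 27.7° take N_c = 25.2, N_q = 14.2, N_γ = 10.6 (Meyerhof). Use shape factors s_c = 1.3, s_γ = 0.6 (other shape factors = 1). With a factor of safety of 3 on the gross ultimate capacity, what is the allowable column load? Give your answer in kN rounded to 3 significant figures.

With the water table at the surface the whole profile is submerged: γ' = 20.8 − 9.81 = 10.99 kN/m³, so q = γ'·D_f = 25.277 kPa; the same γ' applies in the ½γBN_γ term.
q_ult = c·N_c·s_c + q·N_q + 0.5·γ·B·N_γ·s_γ
     = 21.3 × 25.2 × 1.3 + 25.277 × 14.2 + 0.5 × 10.99 × 1.1 × 10.6 × 0.6
     = 697.79 + 358.93 + 38.443 = 1095.2 kPa.
Gross allowable pressure q_all = 1095.2 / 3 = 365.05 kPa.
Footing area = 0.9503 m², so allowable column load = 365.05 × 0.9503 = 346.91 kN.

P_all ≈ 347 kN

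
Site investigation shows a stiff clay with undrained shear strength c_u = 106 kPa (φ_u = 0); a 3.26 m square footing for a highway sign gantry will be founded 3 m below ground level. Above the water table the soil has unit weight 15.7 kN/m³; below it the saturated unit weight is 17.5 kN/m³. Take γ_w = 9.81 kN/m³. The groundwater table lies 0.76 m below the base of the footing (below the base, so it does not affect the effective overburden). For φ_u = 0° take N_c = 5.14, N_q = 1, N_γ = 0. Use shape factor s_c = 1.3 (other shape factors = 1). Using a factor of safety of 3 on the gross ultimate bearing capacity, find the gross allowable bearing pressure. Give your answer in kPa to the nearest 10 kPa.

Overburden at base level: q = 15.7 × 3 = 47.1 kPa.
Cohesion term c·N_c·s_c = 106 × 5.14 × 1.3 = 708.29 kPa; surcharge term q·N_q = 47.1 × 1 = 47.1 kPa.
q_ult = 708.29 + 47.1 = 755.39 kPa.
q_all = 755.39 / 3 = 251.8 kPa.

q_all ≈ 250 kPa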